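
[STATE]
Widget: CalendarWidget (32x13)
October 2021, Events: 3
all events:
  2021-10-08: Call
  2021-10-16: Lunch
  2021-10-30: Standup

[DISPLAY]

          October 2021          
Mo Tu We Th Fr Sa Su            
             1  2  3            
 4  5  6  7  8*  9 10           
11 12 13 14 15 16* 17           
18 19 20 21 22 23 24            
25 26 27 28 29 30* 31           
                                
                                
                                
                                
                                
                                


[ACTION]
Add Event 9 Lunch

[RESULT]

          October 2021          
Mo Tu We Th Fr Sa Su            
             1  2  3            
 4  5  6  7  8*  9* 10          
11 12 13 14 15 16* 17           
18 19 20 21 22 23 24            
25 26 27 28 29 30* 31           
                                
                                
                                
                                
                                
                                


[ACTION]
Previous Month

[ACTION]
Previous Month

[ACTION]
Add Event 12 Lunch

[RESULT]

          August 2021           
Mo Tu We Th Fr Sa Su            
                   1            
 2  3  4  5  6  7  8            
 9 10 11 12* 13 14 15           
16 17 18 19 20 21 22            
23 24 25 26 27 28 29            
30 31                           
                                
                                
                                
                                
                                


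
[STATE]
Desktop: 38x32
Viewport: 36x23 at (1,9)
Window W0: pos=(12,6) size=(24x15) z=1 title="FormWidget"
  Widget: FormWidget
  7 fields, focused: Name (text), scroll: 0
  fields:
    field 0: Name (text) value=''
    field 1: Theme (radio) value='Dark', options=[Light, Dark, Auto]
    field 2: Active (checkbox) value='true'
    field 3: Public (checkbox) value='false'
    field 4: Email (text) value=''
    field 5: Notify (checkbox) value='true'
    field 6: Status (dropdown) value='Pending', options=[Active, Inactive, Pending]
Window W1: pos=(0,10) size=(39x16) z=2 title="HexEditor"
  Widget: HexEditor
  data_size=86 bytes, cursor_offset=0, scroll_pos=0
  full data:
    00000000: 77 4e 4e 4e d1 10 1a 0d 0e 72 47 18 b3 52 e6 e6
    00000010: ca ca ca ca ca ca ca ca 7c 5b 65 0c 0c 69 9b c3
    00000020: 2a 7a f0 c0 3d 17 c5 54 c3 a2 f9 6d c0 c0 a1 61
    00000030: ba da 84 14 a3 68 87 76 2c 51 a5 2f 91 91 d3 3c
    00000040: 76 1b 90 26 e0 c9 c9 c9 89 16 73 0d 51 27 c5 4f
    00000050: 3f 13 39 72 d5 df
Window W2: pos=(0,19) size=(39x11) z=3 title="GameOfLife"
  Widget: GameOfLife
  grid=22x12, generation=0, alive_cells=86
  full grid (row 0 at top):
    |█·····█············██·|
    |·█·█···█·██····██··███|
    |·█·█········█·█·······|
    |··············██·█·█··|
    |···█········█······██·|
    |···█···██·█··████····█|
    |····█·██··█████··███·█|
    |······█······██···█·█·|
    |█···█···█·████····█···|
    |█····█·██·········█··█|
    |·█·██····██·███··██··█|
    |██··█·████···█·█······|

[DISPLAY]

           ┃> Name:       [      ]┃ 
━━━━━━━━━━━━━━━━━━━━━━━━━━━━━━━━━━━━
 HexEditor                          
────────────────────────────────────
00000000  77 4e 4e 4e d1 10 1a 0d  0
00000010  ca ca ca ca ca ca ca ca  7
00000020  2a 7a f0 c0 3d 17 c5 54  c
00000030  ba da 84 14 a3 68 87 76  2
00000040  76 1b 90 26 e0 c9 c9 c9  8
00000050  3f 13 39 72 d5 df         
━━━━━━━━━━━━━━━━━━━━━━━━━━━━━━━━━━━━
 GameOfLife                         
────────────────────────────────────
Gen: 0                              
··············██·█·█··              
···█········█······██·              
···█···██·█··████····█              
····█·██··█████··███·█              
······█······██···█·█·              
█···█···█·████····█···              
━━━━━━━━━━━━━━━━━━━━━━━━━━━━━━━━━━━━
                                    
                                    


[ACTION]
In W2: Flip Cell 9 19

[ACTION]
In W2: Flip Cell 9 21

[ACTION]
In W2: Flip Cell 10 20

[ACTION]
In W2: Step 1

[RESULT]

           ┃> Name:       [      ]┃ 
━━━━━━━━━━━━━━━━━━━━━━━━━━━━━━━━━━━━
 HexEditor                          
────────────────────────────────────
00000000  77 4e 4e 4e d1 10 1a 0d  0
00000010  ca ca ca ca ca ca ca ca  7
00000020  2a 7a f0 c0 3d 17 c5 54  c
00000030  ba da 84 14 a3 68 87 76  2
00000040  76 1b 90 26 e0 c9 c9 c9  8
00000050  3f 13 39 72 d5 df         
━━━━━━━━━━━━━━━━━━━━━━━━━━━━━━━━━━━━
 GameOfLife                         
────────────────────────────────────
Gen: 1                              
··█···········██··███·              
··················███·              
···██·█████····███···█              
·····██·████····████·█              
······█··█··········█·              
·····██·██·████··██···              
━━━━━━━━━━━━━━━━━━━━━━━━━━━━━━━━━━━━
                                    
                                    


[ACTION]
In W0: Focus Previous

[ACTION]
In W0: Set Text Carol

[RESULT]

           ┃  Name:       [      ]┃ 
━━━━━━━━━━━━━━━━━━━━━━━━━━━━━━━━━━━━
 HexEditor                          
────────────────────────────────────
00000000  77 4e 4e 4e d1 10 1a 0d  0
00000010  ca ca ca ca ca ca ca ca  7
00000020  2a 7a f0 c0 3d 17 c5 54  c
00000030  ba da 84 14 a3 68 87 76  2
00000040  76 1b 90 26 e0 c9 c9 c9  8
00000050  3f 13 39 72 d5 df         
━━━━━━━━━━━━━━━━━━━━━━━━━━━━━━━━━━━━
 GameOfLife                         
────────────────────────────────────
Gen: 1                              
··█···········██··███·              
··················███·              
···██·█████····███···█              
·····██·████····████·█              
······█··█··········█·              
·····██·██·████··██···              
━━━━━━━━━━━━━━━━━━━━━━━━━━━━━━━━━━━━
                                    
                                    


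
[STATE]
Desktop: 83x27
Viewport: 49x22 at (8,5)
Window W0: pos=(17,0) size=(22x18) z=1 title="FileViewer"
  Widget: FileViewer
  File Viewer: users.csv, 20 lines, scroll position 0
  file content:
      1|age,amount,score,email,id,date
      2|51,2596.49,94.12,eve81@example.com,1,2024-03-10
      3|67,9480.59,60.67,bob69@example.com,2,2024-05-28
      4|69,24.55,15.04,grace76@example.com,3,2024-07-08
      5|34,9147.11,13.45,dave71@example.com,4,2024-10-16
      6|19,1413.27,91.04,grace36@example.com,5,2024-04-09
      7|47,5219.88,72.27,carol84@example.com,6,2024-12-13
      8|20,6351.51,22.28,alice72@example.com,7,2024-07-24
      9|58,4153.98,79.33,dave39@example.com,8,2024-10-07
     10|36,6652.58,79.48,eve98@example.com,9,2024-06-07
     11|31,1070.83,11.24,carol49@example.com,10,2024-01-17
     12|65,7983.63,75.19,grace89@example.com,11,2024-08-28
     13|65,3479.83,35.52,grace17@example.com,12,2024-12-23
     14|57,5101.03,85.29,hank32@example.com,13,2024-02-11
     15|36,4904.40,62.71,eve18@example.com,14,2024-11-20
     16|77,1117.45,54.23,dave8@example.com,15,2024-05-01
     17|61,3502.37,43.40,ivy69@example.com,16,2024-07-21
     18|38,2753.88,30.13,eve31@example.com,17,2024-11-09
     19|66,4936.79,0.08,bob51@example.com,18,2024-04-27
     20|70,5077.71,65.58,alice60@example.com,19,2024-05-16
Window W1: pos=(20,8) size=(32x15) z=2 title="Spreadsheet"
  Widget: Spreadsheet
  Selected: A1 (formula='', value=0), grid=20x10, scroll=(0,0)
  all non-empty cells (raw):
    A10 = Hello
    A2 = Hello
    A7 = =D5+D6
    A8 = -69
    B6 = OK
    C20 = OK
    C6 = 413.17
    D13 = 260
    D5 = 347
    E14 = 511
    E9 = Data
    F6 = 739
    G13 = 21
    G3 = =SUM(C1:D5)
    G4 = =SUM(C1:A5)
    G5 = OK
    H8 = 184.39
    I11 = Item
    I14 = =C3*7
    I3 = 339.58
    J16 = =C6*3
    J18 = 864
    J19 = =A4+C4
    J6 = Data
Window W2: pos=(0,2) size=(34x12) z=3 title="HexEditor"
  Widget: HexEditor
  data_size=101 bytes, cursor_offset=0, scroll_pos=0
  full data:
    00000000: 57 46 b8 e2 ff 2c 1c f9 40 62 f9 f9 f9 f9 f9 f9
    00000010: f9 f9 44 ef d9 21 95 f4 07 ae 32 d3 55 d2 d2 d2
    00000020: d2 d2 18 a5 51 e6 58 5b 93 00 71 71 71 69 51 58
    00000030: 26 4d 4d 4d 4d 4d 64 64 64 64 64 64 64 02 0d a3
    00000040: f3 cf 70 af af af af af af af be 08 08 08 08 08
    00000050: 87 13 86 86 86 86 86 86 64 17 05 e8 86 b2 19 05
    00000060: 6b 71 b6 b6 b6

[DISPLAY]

0  57 46 b8 e2 ff 2c 1c f┃,bo░┃                  
0  f9 f9 44 ef d9 21 95 f┃rac░┃                  
0  d2 d2 18 a5 51 e6 58 5┃,da░┃                  
0  26 4d 4d 4d 4d 4d 64 6┃━━━━━━━━━━━━━━━━━┓     
0  f3 cf 70 af af af af a┃                 ┃     
0  87 13 86 86 86 86 86 8┃─────────────────┨     
0  6b 71 b6 b6 b6        ┃                 ┃     
                         ┃  B       C      ┃     
━━━━━━━━━━━━━━━━━━━━━━━━━┛-----------------┃     
         ┃65┃  1      [0]       0       0  ┃     
         ┃65┃  2 Hello          0       0  ┃     
         ┃57┃  3        0       0       0  ┃     
         ┗━━┃  4        0       0       0  ┃     
            ┃  5        0       0       0  ┃     
            ┃  6        0OK        413.17  ┃     
            ┃  7      347       0       0  ┃     
            ┃  8      -69       0       0  ┃     
            ┗━━━━━━━━━━━━━━━━━━━━━━━━━━━━━━┛     
                                                 
                                                 
                                                 
                                                 


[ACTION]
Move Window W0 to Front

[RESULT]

0  57 46 ┃67,9480.59,60.67,bo░┃                  
0  f9 f9 ┃69,24.55,15.04,grac░┃                  
0  d2 d2 ┃34,9147.11,13.45,da░┃                  
0  26 4d ┃19,1413.27,91.04,gr░┃━━━━━━━━━━━━┓     
0  f3 cf ┃47,5219.88,72.27,ca░┃            ┃     
0  87 13 ┃20,6351.51,22.28,al░┃────────────┨     
0  6b 71 ┃58,4153.98,79.33,da░┃            ┃     
         ┃36,6652.58,79.48,ev░┃     C      ┃     
━━━━━━━━━┃31,1070.83,11.24,ca░┃------------┃     
         ┃65,7983.63,75.19,gr░┃ 0       0  ┃     
         ┃65,3479.83,35.52,gr░┃ 0       0  ┃     
         ┃57,5101.03,85.29,ha▼┃ 0       0  ┃     
         ┗━━━━━━━━━━━━━━━━━━━━┛ 0       0  ┃     
            ┃  5        0       0       0  ┃     
            ┃  6        0OK        413.17  ┃     
            ┃  7      347       0       0  ┃     
            ┃  8      -69       0       0  ┃     
            ┗━━━━━━━━━━━━━━━━━━━━━━━━━━━━━━┛     
                                                 
                                                 
                                                 
                                                 


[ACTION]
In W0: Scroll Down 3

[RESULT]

0  57 46 ┃19,1413.27,91.04,gr░┃                  
0  f9 f9 ┃47,5219.88,72.27,ca░┃                  
0  d2 d2 ┃20,6351.51,22.28,al░┃                  
0  26 4d ┃58,4153.98,79.33,da░┃━━━━━━━━━━━━┓     
0  f3 cf ┃36,6652.58,79.48,ev░┃            ┃     
0  87 13 ┃31,1070.83,11.24,ca█┃────────────┨     
0  6b 71 ┃65,7983.63,75.19,gr░┃            ┃     
         ┃65,3479.83,35.52,gr░┃     C      ┃     
━━━━━━━━━┃57,5101.03,85.29,ha░┃------------┃     
         ┃36,4904.40,62.71,ev░┃ 0       0  ┃     
         ┃77,1117.45,54.23,da░┃ 0       0  ┃     
         ┃61,3502.37,43.40,iv▼┃ 0       0  ┃     
         ┗━━━━━━━━━━━━━━━━━━━━┛ 0       0  ┃     
            ┃  5        0       0       0  ┃     
            ┃  6        0OK        413.17  ┃     
            ┃  7      347       0       0  ┃     
            ┃  8      -69       0       0  ┃     
            ┗━━━━━━━━━━━━━━━━━━━━━━━━━━━━━━┛     
                                                 
                                                 
                                                 
                                                 


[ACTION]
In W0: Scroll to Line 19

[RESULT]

0  57 46 ┃58,4153.98,79.33,da░┃                  
0  f9 f9 ┃36,6652.58,79.48,ev░┃                  
0  d2 d2 ┃31,1070.83,11.24,ca░┃                  
0  26 4d ┃65,7983.63,75.19,gr░┃━━━━━━━━━━━━┓     
0  f3 cf ┃65,3479.83,35.52,gr░┃            ┃     
0  87 13 ┃57,5101.03,85.29,ha░┃────────────┨     
0  6b 71 ┃36,4904.40,62.71,ev░┃            ┃     
         ┃77,1117.45,54.23,da░┃     C      ┃     
━━━━━━━━━┃61,3502.37,43.40,iv░┃------------┃     
         ┃38,2753.88,30.13,ev░┃ 0       0  ┃     
         ┃66,4936.79,0.08,bob█┃ 0       0  ┃     
         ┃70,5077.71,65.58,al▼┃ 0       0  ┃     
         ┗━━━━━━━━━━━━━━━━━━━━┛ 0       0  ┃     
            ┃  5        0       0       0  ┃     
            ┃  6        0OK        413.17  ┃     
            ┃  7      347       0       0  ┃     
            ┃  8      -69       0       0  ┃     
            ┗━━━━━━━━━━━━━━━━━━━━━━━━━━━━━━┛     
                                                 
                                                 
                                                 
                                                 


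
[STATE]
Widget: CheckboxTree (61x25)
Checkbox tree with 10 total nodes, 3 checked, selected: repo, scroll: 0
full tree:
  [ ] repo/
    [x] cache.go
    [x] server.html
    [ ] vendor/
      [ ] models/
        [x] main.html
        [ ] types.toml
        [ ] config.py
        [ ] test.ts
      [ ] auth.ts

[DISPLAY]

>[-] repo/                                                   
   [x] cache.go                                              
   [x] server.html                                           
   [-] vendor/                                               
     [-] models/                                             
       [x] main.html                                         
       [ ] types.toml                                        
       [ ] config.py                                         
       [ ] test.ts                                           
     [ ] auth.ts                                             
                                                             
                                                             
                                                             
                                                             
                                                             
                                                             
                                                             
                                                             
                                                             
                                                             
                                                             
                                                             
                                                             
                                                             
                                                             


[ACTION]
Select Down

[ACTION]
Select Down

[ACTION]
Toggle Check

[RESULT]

 [-] repo/                                                   
   [x] cache.go                                              
>  [ ] server.html                                           
   [-] vendor/                                               
     [-] models/                                             
       [x] main.html                                         
       [ ] types.toml                                        
       [ ] config.py                                         
       [ ] test.ts                                           
     [ ] auth.ts                                             
                                                             
                                                             
                                                             
                                                             
                                                             
                                                             
                                                             
                                                             
                                                             
                                                             
                                                             
                                                             
                                                             
                                                             
                                                             


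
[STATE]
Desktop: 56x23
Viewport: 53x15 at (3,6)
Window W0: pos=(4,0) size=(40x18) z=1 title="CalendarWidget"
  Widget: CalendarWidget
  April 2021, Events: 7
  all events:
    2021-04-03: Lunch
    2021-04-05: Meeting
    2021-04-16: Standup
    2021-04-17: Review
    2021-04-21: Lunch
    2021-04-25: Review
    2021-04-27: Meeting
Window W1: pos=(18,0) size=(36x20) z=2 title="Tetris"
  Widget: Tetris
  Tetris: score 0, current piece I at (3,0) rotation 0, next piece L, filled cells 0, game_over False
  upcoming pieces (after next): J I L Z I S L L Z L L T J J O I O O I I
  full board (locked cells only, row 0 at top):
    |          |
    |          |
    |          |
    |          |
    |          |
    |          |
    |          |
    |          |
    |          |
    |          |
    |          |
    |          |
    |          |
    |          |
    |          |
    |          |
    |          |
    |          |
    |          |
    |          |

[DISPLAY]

 ┃ 5*  6  7  8 ┃          │                       ┃  
 ┃12 13 14 15 1┃          │                       ┃  
 ┃19 20 21* 22 ┃          │                       ┃  
 ┃26 27* 28 29 ┃          │Score:                 ┃  
 ┃             ┃          │0                      ┃  
 ┃             ┃          │                       ┃  
 ┃             ┃          │                       ┃  
 ┃             ┃          │                       ┃  
 ┃             ┃          │                       ┃  
 ┃             ┃          │                       ┃  
 ┃             ┃          │                       ┃  
 ┗━━━━━━━━━━━━━┃          │                       ┃  
               ┃          │                       ┃  
               ┗━━━━━━━━━━━━━━━━━━━━━━━━━━━━━━━━━━┛  
                                                     


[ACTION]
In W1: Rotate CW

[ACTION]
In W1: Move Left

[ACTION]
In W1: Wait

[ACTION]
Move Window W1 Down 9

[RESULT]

 ┃ 5*  6  7  8 ┃  █       │Next:                  ┃  
 ┃12 13 14 15 1┃          │  ▒                    ┃  
 ┃19 20 21* 22 ┃          │▒▒▒                    ┃  
 ┃26 27* 28 29 ┃          │                       ┃  
 ┃             ┃          │                       ┃  
 ┃             ┃          │                       ┃  
 ┃             ┃          │Score:                 ┃  
 ┃             ┃          │0                      ┃  
 ┃             ┃          │                       ┃  
 ┃             ┃          │                       ┃  
 ┃             ┃          │                       ┃  
 ┗━━━━━━━━━━━━━┃          │                       ┃  
               ┃          │                       ┃  
               ┃          │                       ┃  
               ┃          │                       ┃  


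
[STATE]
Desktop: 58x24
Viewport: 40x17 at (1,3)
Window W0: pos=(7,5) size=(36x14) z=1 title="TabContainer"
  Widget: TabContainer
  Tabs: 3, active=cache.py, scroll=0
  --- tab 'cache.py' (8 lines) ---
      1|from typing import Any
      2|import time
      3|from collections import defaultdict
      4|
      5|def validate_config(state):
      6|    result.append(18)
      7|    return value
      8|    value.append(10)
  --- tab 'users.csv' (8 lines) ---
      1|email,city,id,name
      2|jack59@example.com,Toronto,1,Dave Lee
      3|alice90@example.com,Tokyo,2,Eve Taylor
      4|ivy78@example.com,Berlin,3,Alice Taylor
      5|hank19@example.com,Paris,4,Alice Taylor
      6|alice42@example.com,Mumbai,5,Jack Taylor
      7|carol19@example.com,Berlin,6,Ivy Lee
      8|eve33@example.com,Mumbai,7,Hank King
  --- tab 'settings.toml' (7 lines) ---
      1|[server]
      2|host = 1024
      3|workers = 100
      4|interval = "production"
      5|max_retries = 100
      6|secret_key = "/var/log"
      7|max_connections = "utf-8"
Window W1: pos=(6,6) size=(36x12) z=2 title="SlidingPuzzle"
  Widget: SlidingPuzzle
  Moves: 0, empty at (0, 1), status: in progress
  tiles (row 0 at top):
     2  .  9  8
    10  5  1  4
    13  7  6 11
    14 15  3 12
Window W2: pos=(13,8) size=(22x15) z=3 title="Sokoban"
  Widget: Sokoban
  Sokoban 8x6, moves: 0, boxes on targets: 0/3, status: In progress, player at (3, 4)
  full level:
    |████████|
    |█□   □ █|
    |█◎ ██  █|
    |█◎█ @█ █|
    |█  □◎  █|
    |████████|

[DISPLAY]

                                        
                                        
      ┏━━━━━━━━━━━━━━━━━━━━━━━━━━━━━━━━━
     ┏━━━━━━━━━━━━━━━━━━━━━━━━━━━━━━━━━━
     ┃ SlidingPuzzle                    
     ┠──────┏━━━━━━━━━━━━━━━━━━━━┓──────
     ┃┌────┬┃ Sokoban            ┃      
     ┃│  2 │┠────────────────────┨      
     ┃├────┼┃████████            ┃      
     ┃│ 10 │┃█□   □ █            ┃      
     ┃├────┼┃█◎ ██  █            ┃      
     ┃│ 13 │┃█◎█ @█ █            ┃      
     ┃├────┼┃█  □◎  █            ┃      
     ┃│ 14 │┃████████            ┃      
     ┗━━━━━━┃Moves: 0  0/3       ┃━━━━━━
      ┗━━━━━┃                    ┃━━━━━━
            ┃                    ┃      


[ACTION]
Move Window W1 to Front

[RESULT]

                                        
                                        
      ┏━━━━━━━━━━━━━━━━━━━━━━━━━━━━━━━━━
     ┏━━━━━━━━━━━━━━━━━━━━━━━━━━━━━━━━━━
     ┃ SlidingPuzzle                    
     ┠──────────────────────────────────
     ┃┌────┬────┬────┬────┐             
     ┃│  2 │    │  9 │  8 │             
     ┃├────┼────┼────┼────┤             
     ┃│ 10 │  5 │  1 │  4 │             
     ┃├────┼────┼────┼────┤             
     ┃│ 13 │  7 │  6 │ 11 │             
     ┃├────┼────┼────┼────┤             
     ┃│ 14 │ 15 │  3 │ 12 │             
     ┗━━━━━━━━━━━━━━━━━━━━━━━━━━━━━━━━━━
      ┗━━━━━┃                    ┃━━━━━━
            ┃                    ┃      


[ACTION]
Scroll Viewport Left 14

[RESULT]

                                        
                                        
       ┏━━━━━━━━━━━━━━━━━━━━━━━━━━━━━━━━
      ┏━━━━━━━━━━━━━━━━━━━━━━━━━━━━━━━━━
      ┃ SlidingPuzzle                   
      ┠─────────────────────────────────
      ┃┌────┬────┬────┬────┐            
      ┃│  2 │    │  9 │  8 │            
      ┃├────┼────┼────┼────┤            
      ┃│ 10 │  5 │  1 │  4 │            
      ┃├────┼────┼────┼────┤            
      ┃│ 13 │  7 │  6 │ 11 │            
      ┃├────┼────┼────┼────┤            
      ┃│ 14 │ 15 │  3 │ 12 │            
      ┗━━━━━━━━━━━━━━━━━━━━━━━━━━━━━━━━━
       ┗━━━━━┃                    ┃━━━━━
             ┃                    ┃     


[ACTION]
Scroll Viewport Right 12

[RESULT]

                                        
                                        
━━━━━━━━━━━━━━━━━━━━━━━━━━━━━━┓         
━━━━━━━━━━━━━━━━━━━━━━━━━━━━━┓┃         
ingPuzzle                    ┃┨         
─────────────────────────────┨┃         
┬────┬────┬────┐             ┃┃         
│    │  9 │  8 │             ┃┃         
┼────┼────┼────┤             ┃┃         
│  5 │  1 │  4 │             ┃┃         
┼────┼────┼────┤             ┃┃         
│  7 │  6 │ 11 │             ┃┃         
┼────┼────┼────┤             ┃┃         
│ 15 │  3 │ 12 │             ┃┃         
━━━━━━━━━━━━━━━━━━━━━━━━━━━━━┛┃         
━┃                    ┃━━━━━━━┛         
 ┃                    ┃                 


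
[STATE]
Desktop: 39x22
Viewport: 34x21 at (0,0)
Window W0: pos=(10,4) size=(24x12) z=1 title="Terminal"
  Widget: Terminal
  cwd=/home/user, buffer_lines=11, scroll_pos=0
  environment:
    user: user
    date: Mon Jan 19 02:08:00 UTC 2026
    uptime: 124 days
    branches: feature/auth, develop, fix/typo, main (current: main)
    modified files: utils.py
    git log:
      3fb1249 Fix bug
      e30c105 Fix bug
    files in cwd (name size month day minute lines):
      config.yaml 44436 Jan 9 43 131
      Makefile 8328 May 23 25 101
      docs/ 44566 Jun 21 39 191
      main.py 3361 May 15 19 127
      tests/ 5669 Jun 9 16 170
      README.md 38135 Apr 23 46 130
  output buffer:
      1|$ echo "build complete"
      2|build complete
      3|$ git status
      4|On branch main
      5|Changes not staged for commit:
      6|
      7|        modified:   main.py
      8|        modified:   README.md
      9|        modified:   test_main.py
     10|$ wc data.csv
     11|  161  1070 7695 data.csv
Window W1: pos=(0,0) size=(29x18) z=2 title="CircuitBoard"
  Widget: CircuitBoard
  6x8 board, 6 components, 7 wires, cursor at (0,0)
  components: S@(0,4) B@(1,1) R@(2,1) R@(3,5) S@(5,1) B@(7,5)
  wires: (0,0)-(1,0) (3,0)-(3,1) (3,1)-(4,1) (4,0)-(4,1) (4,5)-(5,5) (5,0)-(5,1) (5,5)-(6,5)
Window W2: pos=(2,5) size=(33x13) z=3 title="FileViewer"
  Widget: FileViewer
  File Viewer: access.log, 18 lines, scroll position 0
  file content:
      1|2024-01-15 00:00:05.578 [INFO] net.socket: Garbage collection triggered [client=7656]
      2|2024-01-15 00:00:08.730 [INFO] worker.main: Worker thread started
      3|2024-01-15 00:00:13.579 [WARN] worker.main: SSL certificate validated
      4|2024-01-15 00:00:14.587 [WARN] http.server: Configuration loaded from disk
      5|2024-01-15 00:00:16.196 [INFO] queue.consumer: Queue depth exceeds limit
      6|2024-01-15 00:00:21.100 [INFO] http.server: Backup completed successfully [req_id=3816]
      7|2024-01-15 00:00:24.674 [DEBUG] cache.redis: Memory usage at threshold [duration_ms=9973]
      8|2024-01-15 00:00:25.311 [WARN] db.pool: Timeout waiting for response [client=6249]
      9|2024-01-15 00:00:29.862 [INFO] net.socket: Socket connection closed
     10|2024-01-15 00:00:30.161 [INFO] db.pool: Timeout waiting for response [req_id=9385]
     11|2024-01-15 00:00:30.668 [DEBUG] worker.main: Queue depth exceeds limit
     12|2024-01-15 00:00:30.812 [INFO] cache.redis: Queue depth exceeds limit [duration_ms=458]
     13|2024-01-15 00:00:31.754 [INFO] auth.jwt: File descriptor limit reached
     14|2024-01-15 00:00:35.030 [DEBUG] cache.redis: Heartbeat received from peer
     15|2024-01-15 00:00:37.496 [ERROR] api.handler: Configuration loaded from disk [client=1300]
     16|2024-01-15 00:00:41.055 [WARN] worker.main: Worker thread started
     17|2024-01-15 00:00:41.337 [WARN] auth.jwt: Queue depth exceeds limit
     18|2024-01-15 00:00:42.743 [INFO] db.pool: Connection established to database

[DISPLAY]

┏━━━━━━━━━━━━━━━━━━━━━━━━━━━┓     
┃ CircuitBoard              ┃     
┠───────────────────────────┨     
┃   0 1 2 3 4 5             ┃     
┃0  [.]              S      ┃━━━━┓
┃ ┏━━━━━━━━━━━━━━━━━━━━━━━━━━━━━━━
┃1┃ FileViewer                    
┃ ┠───────────────────────────────
┃2┃2024-01-15 00:00:05.578 [INFO]▲
┃ ┃2024-01-15 00:00:08.730 [INFO]█
┃3┃2024-01-15 00:00:13.579 [WARN]░
┃ ┃2024-01-15 00:00:14.587 [WARN]░
┃4┃2024-01-15 00:00:16.196 [INFO]░
┃ ┃2024-01-15 00:00:21.100 [INFO]░
┃5┃2024-01-15 00:00:24.674 [DEBUG░
┃ ┃2024-01-15 00:00:25.311 [WARN]░
┃6┃2024-01-15 00:00:29.862 [INFO]▼
┗━┗━━━━━━━━━━━━━━━━━━━━━━━━━━━━━━━
                                  
                                  
                                  


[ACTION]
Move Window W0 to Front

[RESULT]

┏━━━━━━━━━━━━━━━━━━━━━━━━━━━┓     
┃ CircuitBoard              ┃     
┠───────────────────────────┨     
┃   0 1 2 3 4 5             ┃     
┃0  [.]   ┏━━━━━━━━━━━━━━━━━━━━━━┓
┃ ┏━━━━━━━┃ Terminal             ┃
┃1┃ FileVi┠──────────────────────┨
┃ ┠───────┃$ echo "build complete┃
┃2┃2024-01┃build complete        ┃
┃ ┃2024-01┃$ git status          ┃
┃3┃2024-01┃On branch main        ┃
┃ ┃2024-01┃Changes not staged for┃
┃4┃2024-01┃                      ┃
┃ ┃2024-01┃        modified:   ma┃
┃5┃2024-01┃        modified:   RE┃
┃ ┃2024-01┗━━━━━━━━━━━━━━━━━━━━━━┛
┃6┃2024-01-15 00:00:29.862 [INFO]▼
┗━┗━━━━━━━━━━━━━━━━━━━━━━━━━━━━━━━
                                  
                                  
                                  


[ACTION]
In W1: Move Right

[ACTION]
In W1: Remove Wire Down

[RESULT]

┏━━━━━━━━━━━━━━━━━━━━━━━━━━━┓     
┃ CircuitBoard              ┃     
┠───────────────────────────┨     
┃   0 1 2 3 4 5             ┃     
┃0   ·  [.┏━━━━━━━━━━━━━━━━━━━━━━┓
┃ ┏━━━━━━━┃ Terminal             ┃
┃1┃ FileVi┠──────────────────────┨
┃ ┠───────┃$ echo "build complete┃
┃2┃2024-01┃build complete        ┃
┃ ┃2024-01┃$ git status          ┃
┃3┃2024-01┃On branch main        ┃
┃ ┃2024-01┃Changes not staged for┃
┃4┃2024-01┃                      ┃
┃ ┃2024-01┃        modified:   ma┃
┃5┃2024-01┃        modified:   RE┃
┃ ┃2024-01┗━━━━━━━━━━━━━━━━━━━━━━┛
┃6┃2024-01-15 00:00:29.862 [INFO]▼
┗━┗━━━━━━━━━━━━━━━━━━━━━━━━━━━━━━━
                                  
                                  
                                  


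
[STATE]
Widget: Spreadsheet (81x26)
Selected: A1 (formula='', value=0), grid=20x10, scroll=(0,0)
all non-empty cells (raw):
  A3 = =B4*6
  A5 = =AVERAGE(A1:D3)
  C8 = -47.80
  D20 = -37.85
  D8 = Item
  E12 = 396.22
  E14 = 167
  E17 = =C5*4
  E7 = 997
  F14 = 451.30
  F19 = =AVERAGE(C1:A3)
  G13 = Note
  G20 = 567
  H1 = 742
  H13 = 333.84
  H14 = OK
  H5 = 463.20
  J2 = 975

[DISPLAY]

A1:                                                                              
       A       B       C       D       E       F       G       H       I       J 
---------------------------------------------------------------------------------
  1      [0]       0       0       0       0       0       0     742       0     
  2        0       0       0       0       0       0       0       0       0     
  3        0       0       0       0       0       0       0       0       0     
  4        0       0       0       0       0       0       0       0       0     
  5        0       0       0       0       0       0       0  463.20       0     
  6        0       0       0       0       0       0       0       0       0     
  7        0       0       0       0     997       0       0       0       0     
  8        0       0  -47.80Item           0       0       0       0       0     
  9        0       0       0       0       0       0       0       0       0     
 10        0       0       0       0       0       0       0       0       0     
 11        0       0       0       0       0       0       0       0       0     
 12        0       0       0       0  396.22       0       0       0       0     
 13        0       0       0       0       0       0Note      333.84       0     
 14        0       0       0       0     167  451.30       0OK             0     
 15        0       0       0       0       0       0       0       0       0     
 16        0       0       0       0       0       0       0       0       0     
 17        0       0       0       0       0       0       0       0       0     
 18        0       0       0       0       0       0       0       0       0     
 19        0       0       0       0       0       0       0       0       0     
 20        0       0       0  -37.85       0       0     567       0       0     
                                                                                 
                                                                                 
                                                                                 


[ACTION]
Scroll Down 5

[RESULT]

A1:                                                                              
       A       B       C       D       E       F       G       H       I       J 
---------------------------------------------------------------------------------
  6        0       0       0       0       0       0       0       0       0     
  7        0       0       0       0     997       0       0       0       0     
  8        0       0  -47.80Item           0       0       0       0       0     
  9        0       0       0       0       0       0       0       0       0     
 10        0       0       0       0       0       0       0       0       0     
 11        0       0       0       0       0       0       0       0       0     
 12        0       0       0       0  396.22       0       0       0       0     
 13        0       0       0       0       0       0Note      333.84       0     
 14        0       0       0       0     167  451.30       0OK             0     
 15        0       0       0       0       0       0       0       0       0     
 16        0       0       0       0       0       0       0       0       0     
 17        0       0       0       0       0       0       0       0       0     
 18        0       0       0       0       0       0       0       0       0     
 19        0       0       0       0       0       0       0       0       0     
 20        0       0       0  -37.85       0       0     567       0       0     
                                                                                 
                                                                                 
                                                                                 
                                                                                 
                                                                                 
                                                                                 
                                                                                 
                                                                                 


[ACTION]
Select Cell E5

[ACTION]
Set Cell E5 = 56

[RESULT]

E5: 56                                                                           
       A       B       C       D       E       F       G       H       I       J 
---------------------------------------------------------------------------------
  6        0       0       0       0       0       0       0       0       0     
  7        0       0       0       0     997       0       0       0       0     
  8        0       0  -47.80Item           0       0       0       0       0     
  9        0       0       0       0       0       0       0       0       0     
 10        0       0       0       0       0       0       0       0       0     
 11        0       0       0       0       0       0       0       0       0     
 12        0       0       0       0  396.22       0       0       0       0     
 13        0       0       0       0       0       0Note      333.84       0     
 14        0       0       0       0     167  451.30       0OK             0     
 15        0       0       0       0       0       0       0       0       0     
 16        0       0       0       0       0       0       0       0       0     
 17        0       0       0       0       0       0       0       0       0     
 18        0       0       0       0       0       0       0       0       0     
 19        0       0       0       0       0       0       0       0       0     
 20        0       0       0  -37.85       0       0     567       0       0     
                                                                                 
                                                                                 
                                                                                 
                                                                                 
                                                                                 
                                                                                 
                                                                                 
                                                                                 
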